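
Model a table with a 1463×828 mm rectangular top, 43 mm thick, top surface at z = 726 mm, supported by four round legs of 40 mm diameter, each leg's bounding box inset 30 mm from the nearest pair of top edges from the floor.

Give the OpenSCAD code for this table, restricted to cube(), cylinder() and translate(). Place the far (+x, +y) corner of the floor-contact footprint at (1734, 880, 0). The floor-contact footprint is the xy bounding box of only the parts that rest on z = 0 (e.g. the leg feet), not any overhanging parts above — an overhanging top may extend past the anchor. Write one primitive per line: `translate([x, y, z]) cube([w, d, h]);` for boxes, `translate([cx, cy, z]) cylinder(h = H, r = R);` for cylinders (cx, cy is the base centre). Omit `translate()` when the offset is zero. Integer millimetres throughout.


translate([301, 82, 683]) cube([1463, 828, 43]);
translate([351, 132, 0]) cylinder(h = 683, r = 20);
translate([1714, 132, 0]) cylinder(h = 683, r = 20);
translate([351, 860, 0]) cylinder(h = 683, r = 20);
translate([1714, 860, 0]) cylinder(h = 683, r = 20);


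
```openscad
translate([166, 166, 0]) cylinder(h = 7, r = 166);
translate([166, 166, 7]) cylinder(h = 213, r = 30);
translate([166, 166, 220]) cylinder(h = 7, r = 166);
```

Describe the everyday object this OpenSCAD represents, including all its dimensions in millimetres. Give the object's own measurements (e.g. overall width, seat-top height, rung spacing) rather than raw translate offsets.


A spool: two coaxial disc flanges of radius 166 mm and thickness 7 mm, joined by a core cylinder of radius 30 mm and height 213 mm. The lower flange rests on z = 0 and the three cylinders share a vertical axis.


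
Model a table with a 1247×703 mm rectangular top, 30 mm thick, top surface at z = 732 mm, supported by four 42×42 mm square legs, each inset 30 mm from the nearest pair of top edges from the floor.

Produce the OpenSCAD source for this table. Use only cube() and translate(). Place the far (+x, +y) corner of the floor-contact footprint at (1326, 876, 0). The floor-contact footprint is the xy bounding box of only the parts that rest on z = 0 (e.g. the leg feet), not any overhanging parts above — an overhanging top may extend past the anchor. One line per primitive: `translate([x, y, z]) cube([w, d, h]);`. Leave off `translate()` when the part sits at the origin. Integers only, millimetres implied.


// leg_h = 732 - 30 = 702
translate([109, 203, 702]) cube([1247, 703, 30]);
translate([139, 233, 0]) cube([42, 42, 702]);
translate([1284, 233, 0]) cube([42, 42, 702]);
translate([139, 834, 0]) cube([42, 42, 702]);
translate([1284, 834, 0]) cube([42, 42, 702]);


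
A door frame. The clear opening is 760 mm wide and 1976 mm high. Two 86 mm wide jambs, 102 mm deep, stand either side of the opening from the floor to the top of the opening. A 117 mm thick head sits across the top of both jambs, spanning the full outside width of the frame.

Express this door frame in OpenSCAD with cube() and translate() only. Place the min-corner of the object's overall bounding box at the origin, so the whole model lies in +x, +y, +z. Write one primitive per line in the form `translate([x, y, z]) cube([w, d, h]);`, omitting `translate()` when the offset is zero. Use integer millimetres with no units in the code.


cube([86, 102, 1976]);
translate([846, 0, 0]) cube([86, 102, 1976]);
translate([0, 0, 1976]) cube([932, 102, 117]);


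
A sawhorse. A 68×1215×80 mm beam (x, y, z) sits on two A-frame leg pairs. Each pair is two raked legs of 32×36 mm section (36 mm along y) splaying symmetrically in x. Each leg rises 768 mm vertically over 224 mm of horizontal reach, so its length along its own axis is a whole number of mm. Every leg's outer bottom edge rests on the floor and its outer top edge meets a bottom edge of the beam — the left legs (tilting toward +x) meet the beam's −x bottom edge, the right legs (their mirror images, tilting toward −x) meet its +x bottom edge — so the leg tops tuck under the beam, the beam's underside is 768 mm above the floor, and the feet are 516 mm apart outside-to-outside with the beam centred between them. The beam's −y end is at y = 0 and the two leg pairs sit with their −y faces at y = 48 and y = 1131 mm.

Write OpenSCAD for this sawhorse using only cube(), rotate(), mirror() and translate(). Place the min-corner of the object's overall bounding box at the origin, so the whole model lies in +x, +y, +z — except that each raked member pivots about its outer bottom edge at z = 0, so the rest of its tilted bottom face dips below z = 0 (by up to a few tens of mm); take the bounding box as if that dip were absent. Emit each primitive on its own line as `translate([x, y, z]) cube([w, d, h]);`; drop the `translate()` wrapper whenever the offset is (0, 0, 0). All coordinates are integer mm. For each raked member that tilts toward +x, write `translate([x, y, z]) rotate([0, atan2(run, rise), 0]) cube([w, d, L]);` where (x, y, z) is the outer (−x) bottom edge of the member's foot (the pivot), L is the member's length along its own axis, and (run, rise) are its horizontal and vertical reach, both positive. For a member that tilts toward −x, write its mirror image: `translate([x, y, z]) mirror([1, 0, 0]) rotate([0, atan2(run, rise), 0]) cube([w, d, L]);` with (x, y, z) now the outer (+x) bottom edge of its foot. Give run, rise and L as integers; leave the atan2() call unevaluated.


translate([224, 0, 768]) cube([68, 1215, 80]);
translate([0, 48, 0]) rotate([0, atan2(224, 768), 0]) cube([32, 36, 800]);
translate([516, 48, 0]) mirror([1, 0, 0]) rotate([0, atan2(224, 768), 0]) cube([32, 36, 800]);
translate([0, 1131, 0]) rotate([0, atan2(224, 768), 0]) cube([32, 36, 800]);
translate([516, 1131, 0]) mirror([1, 0, 0]) rotate([0, atan2(224, 768), 0]) cube([32, 36, 800]);


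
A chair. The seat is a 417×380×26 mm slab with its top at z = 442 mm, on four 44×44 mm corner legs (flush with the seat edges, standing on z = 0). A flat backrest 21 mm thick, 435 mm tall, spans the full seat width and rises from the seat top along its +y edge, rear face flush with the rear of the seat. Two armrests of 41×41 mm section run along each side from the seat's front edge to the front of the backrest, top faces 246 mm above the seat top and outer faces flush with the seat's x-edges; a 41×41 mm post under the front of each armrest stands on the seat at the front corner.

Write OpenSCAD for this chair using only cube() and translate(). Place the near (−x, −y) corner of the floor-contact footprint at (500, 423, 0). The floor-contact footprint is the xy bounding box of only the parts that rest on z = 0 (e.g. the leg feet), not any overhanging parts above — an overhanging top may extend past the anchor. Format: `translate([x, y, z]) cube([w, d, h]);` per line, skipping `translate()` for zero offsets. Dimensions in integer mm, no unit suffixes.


// leg_h = 442 - 26 = 416
// arm post h = 246 - 41 = 205
translate([500, 423, 416]) cube([417, 380, 26]);
translate([500, 423, 0]) cube([44, 44, 416]);
translate([873, 423, 0]) cube([44, 44, 416]);
translate([500, 759, 0]) cube([44, 44, 416]);
translate([873, 759, 0]) cube([44, 44, 416]);
translate([500, 782, 442]) cube([417, 21, 435]);
translate([500, 423, 647]) cube([41, 359, 41]);
translate([876, 423, 647]) cube([41, 359, 41]);
translate([500, 423, 442]) cube([41, 41, 205]);
translate([876, 423, 442]) cube([41, 41, 205]);


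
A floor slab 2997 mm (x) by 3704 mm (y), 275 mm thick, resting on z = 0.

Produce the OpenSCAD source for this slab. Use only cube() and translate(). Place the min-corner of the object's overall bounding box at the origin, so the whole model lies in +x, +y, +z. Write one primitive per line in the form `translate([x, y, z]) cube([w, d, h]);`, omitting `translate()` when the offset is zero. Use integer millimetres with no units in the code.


cube([2997, 3704, 275]);


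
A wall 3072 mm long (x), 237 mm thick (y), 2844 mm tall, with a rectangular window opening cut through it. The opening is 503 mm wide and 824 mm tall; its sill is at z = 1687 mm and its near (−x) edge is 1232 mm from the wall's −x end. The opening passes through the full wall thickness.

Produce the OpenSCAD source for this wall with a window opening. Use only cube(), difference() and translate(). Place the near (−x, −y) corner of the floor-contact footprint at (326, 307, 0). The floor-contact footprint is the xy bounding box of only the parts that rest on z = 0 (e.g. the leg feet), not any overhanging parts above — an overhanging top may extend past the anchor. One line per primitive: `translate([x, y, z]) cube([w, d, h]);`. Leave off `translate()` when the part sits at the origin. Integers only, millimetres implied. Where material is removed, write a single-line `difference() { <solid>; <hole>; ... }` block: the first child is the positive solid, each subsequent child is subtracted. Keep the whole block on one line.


difference() { translate([326, 307, 0]) cube([3072, 237, 2844]); translate([1558, 307, 1687]) cube([503, 237, 824]); }


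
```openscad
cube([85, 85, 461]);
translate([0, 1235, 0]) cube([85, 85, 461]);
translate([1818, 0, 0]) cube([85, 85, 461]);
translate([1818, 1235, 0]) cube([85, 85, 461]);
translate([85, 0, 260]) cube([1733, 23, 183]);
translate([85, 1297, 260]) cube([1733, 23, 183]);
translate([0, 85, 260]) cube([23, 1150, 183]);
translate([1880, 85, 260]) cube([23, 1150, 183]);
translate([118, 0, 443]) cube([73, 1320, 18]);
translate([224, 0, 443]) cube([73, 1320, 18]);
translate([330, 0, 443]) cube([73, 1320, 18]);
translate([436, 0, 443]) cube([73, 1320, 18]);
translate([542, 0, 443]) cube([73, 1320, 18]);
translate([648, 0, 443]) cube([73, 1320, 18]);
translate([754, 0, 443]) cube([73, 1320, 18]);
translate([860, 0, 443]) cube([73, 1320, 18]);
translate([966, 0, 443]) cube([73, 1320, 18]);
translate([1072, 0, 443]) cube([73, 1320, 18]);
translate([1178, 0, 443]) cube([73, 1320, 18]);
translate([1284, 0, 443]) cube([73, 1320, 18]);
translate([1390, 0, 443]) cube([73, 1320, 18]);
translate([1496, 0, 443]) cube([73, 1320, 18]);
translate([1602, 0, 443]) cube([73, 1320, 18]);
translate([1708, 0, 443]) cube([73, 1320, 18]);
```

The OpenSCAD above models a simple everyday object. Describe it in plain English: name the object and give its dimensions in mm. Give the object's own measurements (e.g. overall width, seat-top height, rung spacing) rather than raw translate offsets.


A bed frame 1903 mm long (x) by 1320 mm wide (y). Four 85×85 mm corner posts, 461 mm tall, at the corners of the footprint. Four rails of 23 mm thickness and 183 mm height run between adjacent posts with their undersides at z = 260 mm, their outer faces flush with the outside of the frame (the two x-running rails run between the posts' inner faces; the two y-running rails run between the posts' inner faces). 16 slats, each 73 mm wide (x) and 18 mm thick, lie across the top of the two x-running rails, running the full 1320 mm width of the frame in y; along x they sit between the end posts with a 33 mm gap after the −x posts and between neighbouring slats, leaving 37 mm before the +x posts.


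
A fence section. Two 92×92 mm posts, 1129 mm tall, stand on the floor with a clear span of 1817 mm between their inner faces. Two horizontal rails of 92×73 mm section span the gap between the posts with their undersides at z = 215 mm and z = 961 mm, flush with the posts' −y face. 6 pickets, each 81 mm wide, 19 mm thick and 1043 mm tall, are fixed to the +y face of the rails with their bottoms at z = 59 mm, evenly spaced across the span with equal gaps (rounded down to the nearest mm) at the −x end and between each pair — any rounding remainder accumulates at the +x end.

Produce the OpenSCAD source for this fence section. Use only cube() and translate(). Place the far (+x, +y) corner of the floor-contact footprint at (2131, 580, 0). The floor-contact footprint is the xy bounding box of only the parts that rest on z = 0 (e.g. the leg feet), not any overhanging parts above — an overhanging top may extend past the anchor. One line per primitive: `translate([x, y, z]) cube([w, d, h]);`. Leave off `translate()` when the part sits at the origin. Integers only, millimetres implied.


translate([130, 488, 0]) cube([92, 92, 1129]);
translate([2039, 488, 0]) cube([92, 92, 1129]);
translate([222, 488, 215]) cube([1817, 92, 73]);
translate([222, 488, 961]) cube([1817, 92, 73]);
translate([412, 580, 59]) cube([81, 19, 1043]);
translate([683, 580, 59]) cube([81, 19, 1043]);
translate([954, 580, 59]) cube([81, 19, 1043]);
translate([1225, 580, 59]) cube([81, 19, 1043]);
translate([1496, 580, 59]) cube([81, 19, 1043]);
translate([1767, 580, 59]) cube([81, 19, 1043]);


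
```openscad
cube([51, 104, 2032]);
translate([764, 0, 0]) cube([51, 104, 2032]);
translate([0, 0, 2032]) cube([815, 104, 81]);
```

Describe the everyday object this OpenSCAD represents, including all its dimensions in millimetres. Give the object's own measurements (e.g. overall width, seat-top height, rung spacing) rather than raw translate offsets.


A door frame. The clear opening is 713 mm wide and 2032 mm high. Two 51 mm wide jambs, 104 mm deep, stand either side of the opening from the floor to the top of the opening. A 81 mm thick head sits across the top of both jambs, spanning the full outside width of the frame.


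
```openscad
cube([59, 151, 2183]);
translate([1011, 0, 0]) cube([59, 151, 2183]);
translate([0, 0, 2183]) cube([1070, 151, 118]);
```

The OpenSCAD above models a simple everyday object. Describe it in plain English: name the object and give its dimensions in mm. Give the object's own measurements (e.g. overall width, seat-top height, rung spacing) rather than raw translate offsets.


A door frame. The clear opening is 952 mm wide and 2183 mm high. Two 59 mm wide jambs, 151 mm deep, stand either side of the opening from the floor to the top of the opening. A 118 mm thick head sits across the top of both jambs, spanning the full outside width of the frame.


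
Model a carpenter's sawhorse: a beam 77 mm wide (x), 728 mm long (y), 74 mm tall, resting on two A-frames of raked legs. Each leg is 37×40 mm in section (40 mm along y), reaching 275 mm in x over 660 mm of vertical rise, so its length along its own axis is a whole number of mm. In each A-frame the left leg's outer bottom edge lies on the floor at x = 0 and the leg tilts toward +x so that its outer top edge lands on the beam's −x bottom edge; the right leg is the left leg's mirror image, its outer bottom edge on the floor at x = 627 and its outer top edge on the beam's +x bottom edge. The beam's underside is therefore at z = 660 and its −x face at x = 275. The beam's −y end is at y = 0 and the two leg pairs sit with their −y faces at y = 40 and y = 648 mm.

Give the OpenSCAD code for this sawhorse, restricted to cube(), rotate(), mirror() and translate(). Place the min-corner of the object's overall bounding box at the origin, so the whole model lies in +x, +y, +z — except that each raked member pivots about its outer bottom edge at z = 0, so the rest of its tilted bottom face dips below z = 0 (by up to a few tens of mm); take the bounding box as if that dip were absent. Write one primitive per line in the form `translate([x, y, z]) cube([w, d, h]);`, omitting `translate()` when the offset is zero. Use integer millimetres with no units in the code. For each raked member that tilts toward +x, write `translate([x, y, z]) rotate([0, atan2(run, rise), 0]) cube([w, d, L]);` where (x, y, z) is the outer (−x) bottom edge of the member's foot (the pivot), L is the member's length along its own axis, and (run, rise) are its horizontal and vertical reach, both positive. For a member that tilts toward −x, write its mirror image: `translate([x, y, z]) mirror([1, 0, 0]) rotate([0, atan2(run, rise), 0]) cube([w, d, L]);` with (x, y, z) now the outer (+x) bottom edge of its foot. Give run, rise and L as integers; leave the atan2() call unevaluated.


translate([275, 0, 660]) cube([77, 728, 74]);
translate([0, 40, 0]) rotate([0, atan2(275, 660), 0]) cube([37, 40, 715]);
translate([627, 40, 0]) mirror([1, 0, 0]) rotate([0, atan2(275, 660), 0]) cube([37, 40, 715]);
translate([0, 648, 0]) rotate([0, atan2(275, 660), 0]) cube([37, 40, 715]);
translate([627, 648, 0]) mirror([1, 0, 0]) rotate([0, atan2(275, 660), 0]) cube([37, 40, 715]);


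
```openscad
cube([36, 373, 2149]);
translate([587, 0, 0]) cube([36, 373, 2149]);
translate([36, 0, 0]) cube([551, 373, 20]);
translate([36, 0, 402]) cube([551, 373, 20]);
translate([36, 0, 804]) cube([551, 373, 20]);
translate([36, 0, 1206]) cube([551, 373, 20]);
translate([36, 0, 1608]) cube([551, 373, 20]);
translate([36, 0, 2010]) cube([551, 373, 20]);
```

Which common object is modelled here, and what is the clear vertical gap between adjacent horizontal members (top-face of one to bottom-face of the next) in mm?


A bookshelf. The clear shelf gap is 382 mm.

Two tall side panels with 6 horizontal boards between them — a bookshelf. The first two shelf undersides are at z = 0 and z = 402; with shelf thickness 20, the clear gap is 402 − 0 − 20 = 382 mm.


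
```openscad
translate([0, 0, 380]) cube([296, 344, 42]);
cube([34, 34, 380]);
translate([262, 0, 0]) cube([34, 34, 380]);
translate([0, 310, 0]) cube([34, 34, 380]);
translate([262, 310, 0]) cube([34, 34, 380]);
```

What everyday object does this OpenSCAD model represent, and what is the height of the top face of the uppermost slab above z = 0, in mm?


A stool. The seat height is 422 mm.

A 296×344×42 slab at z = 380 on four corner posts — a stool. The seat top is 380 + 42 = 422 mm.


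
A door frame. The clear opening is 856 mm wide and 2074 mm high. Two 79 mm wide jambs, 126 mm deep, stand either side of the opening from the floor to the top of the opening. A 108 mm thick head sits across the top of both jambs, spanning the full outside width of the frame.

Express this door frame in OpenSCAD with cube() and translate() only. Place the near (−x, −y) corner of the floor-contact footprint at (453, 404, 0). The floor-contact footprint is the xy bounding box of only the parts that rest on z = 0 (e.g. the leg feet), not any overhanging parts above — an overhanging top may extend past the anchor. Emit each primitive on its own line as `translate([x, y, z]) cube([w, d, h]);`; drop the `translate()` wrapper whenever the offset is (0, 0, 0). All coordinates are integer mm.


translate([453, 404, 0]) cube([79, 126, 2074]);
translate([1388, 404, 0]) cube([79, 126, 2074]);
translate([453, 404, 2074]) cube([1014, 126, 108]);


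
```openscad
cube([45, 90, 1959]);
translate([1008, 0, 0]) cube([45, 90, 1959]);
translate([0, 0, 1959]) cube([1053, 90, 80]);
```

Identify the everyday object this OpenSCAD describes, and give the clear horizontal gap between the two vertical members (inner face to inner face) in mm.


A door frame. The clear opening width is 963 mm.

Two 1959 mm tall posts with a header on top — a door frame. The left jamb is 45 mm wide at x = 0; the right jamb starts at x = 1008. The clear opening is 1008 − 45 = 963 mm.


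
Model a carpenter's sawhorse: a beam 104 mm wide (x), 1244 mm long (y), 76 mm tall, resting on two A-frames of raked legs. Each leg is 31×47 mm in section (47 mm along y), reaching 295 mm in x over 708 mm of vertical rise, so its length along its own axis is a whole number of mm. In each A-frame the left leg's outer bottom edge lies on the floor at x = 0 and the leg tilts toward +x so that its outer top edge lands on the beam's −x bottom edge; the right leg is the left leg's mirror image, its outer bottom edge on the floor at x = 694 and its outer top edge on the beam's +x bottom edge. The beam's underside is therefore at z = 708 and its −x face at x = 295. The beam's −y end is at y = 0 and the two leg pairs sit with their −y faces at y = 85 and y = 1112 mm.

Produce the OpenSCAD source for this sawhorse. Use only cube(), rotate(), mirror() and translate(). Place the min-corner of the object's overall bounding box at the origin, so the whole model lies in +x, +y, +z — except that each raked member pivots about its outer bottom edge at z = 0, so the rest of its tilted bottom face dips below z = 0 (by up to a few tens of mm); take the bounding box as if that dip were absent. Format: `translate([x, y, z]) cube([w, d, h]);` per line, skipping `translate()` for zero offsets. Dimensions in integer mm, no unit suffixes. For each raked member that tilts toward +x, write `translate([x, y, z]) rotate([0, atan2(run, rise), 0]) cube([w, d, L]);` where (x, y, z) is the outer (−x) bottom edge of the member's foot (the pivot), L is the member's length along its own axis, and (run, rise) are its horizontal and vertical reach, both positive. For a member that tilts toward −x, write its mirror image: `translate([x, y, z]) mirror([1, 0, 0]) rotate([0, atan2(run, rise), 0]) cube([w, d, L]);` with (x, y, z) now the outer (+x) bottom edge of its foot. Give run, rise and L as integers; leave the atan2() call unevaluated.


translate([295, 0, 708]) cube([104, 1244, 76]);
translate([0, 85, 0]) rotate([0, atan2(295, 708), 0]) cube([31, 47, 767]);
translate([694, 85, 0]) mirror([1, 0, 0]) rotate([0, atan2(295, 708), 0]) cube([31, 47, 767]);
translate([0, 1112, 0]) rotate([0, atan2(295, 708), 0]) cube([31, 47, 767]);
translate([694, 1112, 0]) mirror([1, 0, 0]) rotate([0, atan2(295, 708), 0]) cube([31, 47, 767]);


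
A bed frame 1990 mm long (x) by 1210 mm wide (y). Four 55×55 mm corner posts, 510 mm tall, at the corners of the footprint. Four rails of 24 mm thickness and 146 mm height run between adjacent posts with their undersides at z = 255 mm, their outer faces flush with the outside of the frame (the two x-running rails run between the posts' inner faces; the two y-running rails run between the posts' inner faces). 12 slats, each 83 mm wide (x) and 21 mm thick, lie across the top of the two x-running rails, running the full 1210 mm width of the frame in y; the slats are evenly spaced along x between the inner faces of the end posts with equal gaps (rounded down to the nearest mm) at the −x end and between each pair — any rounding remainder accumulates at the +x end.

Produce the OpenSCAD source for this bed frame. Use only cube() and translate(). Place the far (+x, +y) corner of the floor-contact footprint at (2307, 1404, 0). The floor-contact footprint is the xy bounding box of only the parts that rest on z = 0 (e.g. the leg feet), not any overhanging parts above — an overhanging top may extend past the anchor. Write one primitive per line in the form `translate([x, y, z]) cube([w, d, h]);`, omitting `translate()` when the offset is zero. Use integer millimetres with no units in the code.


translate([317, 194, 0]) cube([55, 55, 510]);
translate([317, 1349, 0]) cube([55, 55, 510]);
translate([2252, 194, 0]) cube([55, 55, 510]);
translate([2252, 1349, 0]) cube([55, 55, 510]);
translate([372, 194, 255]) cube([1880, 24, 146]);
translate([372, 1380, 255]) cube([1880, 24, 146]);
translate([317, 249, 255]) cube([24, 1100, 146]);
translate([2283, 249, 255]) cube([24, 1100, 146]);
translate([440, 194, 401]) cube([83, 1210, 21]);
translate([591, 194, 401]) cube([83, 1210, 21]);
translate([742, 194, 401]) cube([83, 1210, 21]);
translate([893, 194, 401]) cube([83, 1210, 21]);
translate([1044, 194, 401]) cube([83, 1210, 21]);
translate([1195, 194, 401]) cube([83, 1210, 21]);
translate([1346, 194, 401]) cube([83, 1210, 21]);
translate([1497, 194, 401]) cube([83, 1210, 21]);
translate([1648, 194, 401]) cube([83, 1210, 21]);
translate([1799, 194, 401]) cube([83, 1210, 21]);
translate([1950, 194, 401]) cube([83, 1210, 21]);
translate([2101, 194, 401]) cube([83, 1210, 21]);


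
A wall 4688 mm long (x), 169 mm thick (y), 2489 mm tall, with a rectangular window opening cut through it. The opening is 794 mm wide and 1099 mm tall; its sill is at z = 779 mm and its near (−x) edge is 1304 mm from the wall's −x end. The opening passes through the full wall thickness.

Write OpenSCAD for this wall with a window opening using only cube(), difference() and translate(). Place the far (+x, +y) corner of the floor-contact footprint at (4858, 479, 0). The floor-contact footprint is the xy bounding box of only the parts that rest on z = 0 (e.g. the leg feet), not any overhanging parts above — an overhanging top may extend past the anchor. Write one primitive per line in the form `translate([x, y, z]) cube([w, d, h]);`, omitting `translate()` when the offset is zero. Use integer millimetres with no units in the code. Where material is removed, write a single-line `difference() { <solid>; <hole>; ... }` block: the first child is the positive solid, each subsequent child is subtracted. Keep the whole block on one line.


difference() { translate([170, 310, 0]) cube([4688, 169, 2489]); translate([1474, 310, 779]) cube([794, 169, 1099]); }


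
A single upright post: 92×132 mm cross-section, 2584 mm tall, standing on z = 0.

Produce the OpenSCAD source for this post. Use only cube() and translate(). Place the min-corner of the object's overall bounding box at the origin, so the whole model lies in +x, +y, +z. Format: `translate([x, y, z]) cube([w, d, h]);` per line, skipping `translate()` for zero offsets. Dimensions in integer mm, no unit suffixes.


cube([92, 132, 2584]);


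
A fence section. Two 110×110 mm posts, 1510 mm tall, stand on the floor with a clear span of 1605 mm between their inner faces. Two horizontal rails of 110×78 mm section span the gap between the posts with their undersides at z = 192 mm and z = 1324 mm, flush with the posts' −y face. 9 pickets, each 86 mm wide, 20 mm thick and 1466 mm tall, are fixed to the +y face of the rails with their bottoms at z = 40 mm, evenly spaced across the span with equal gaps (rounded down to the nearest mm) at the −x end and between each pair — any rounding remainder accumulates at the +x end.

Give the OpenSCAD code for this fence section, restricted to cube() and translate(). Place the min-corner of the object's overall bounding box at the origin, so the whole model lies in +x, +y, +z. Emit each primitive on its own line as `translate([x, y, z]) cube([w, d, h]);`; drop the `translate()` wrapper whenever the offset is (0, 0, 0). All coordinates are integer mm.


cube([110, 110, 1510]);
translate([1715, 0, 0]) cube([110, 110, 1510]);
translate([110, 0, 192]) cube([1605, 110, 78]);
translate([110, 0, 1324]) cube([1605, 110, 78]);
translate([193, 110, 40]) cube([86, 20, 1466]);
translate([362, 110, 40]) cube([86, 20, 1466]);
translate([531, 110, 40]) cube([86, 20, 1466]);
translate([700, 110, 40]) cube([86, 20, 1466]);
translate([869, 110, 40]) cube([86, 20, 1466]);
translate([1038, 110, 40]) cube([86, 20, 1466]);
translate([1207, 110, 40]) cube([86, 20, 1466]);
translate([1376, 110, 40]) cube([86, 20, 1466]);
translate([1545, 110, 40]) cube([86, 20, 1466]);


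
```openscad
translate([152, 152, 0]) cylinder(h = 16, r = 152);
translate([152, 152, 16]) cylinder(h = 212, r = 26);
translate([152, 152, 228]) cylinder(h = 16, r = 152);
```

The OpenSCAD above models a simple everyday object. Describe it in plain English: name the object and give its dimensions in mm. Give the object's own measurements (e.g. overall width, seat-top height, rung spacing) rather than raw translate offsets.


A spool: two coaxial disc flanges of radius 152 mm and thickness 16 mm, joined by a core cylinder of radius 26 mm and height 212 mm. The lower flange rests on z = 0 and the three cylinders share a vertical axis.


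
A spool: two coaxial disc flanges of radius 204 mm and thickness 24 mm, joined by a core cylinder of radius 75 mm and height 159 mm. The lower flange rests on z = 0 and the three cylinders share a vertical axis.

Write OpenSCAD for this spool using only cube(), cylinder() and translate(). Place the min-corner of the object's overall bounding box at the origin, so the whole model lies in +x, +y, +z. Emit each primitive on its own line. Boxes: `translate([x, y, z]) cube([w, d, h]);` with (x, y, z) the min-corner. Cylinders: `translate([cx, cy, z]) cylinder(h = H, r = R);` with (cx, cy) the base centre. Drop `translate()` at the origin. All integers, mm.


translate([204, 204, 0]) cylinder(h = 24, r = 204);
translate([204, 204, 24]) cylinder(h = 159, r = 75);
translate([204, 204, 183]) cylinder(h = 24, r = 204);


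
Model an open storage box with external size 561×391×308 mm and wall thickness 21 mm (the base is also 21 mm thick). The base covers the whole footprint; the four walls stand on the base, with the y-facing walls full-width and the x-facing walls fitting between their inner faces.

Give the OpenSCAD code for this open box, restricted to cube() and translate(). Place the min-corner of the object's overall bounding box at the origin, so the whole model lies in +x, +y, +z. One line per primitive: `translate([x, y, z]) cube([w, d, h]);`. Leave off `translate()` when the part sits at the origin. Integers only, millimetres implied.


cube([561, 391, 21]);
translate([0, 0, 21]) cube([561, 21, 287]);
translate([0, 370, 21]) cube([561, 21, 287]);
translate([0, 21, 21]) cube([21, 349, 287]);
translate([540, 21, 21]) cube([21, 349, 287]);


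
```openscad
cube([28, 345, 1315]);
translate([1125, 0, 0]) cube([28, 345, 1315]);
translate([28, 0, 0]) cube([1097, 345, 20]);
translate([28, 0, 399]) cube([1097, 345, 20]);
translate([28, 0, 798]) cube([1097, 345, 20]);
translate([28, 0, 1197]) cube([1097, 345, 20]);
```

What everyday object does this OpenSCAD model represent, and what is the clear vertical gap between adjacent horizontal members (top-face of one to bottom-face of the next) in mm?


A bookshelf. The clear shelf gap is 379 mm.

Two tall side panels with 4 horizontal boards between them — a bookshelf. The first two shelf undersides are at z = 0 and z = 399; with shelf thickness 20, the clear gap is 399 − 0 − 20 = 379 mm.


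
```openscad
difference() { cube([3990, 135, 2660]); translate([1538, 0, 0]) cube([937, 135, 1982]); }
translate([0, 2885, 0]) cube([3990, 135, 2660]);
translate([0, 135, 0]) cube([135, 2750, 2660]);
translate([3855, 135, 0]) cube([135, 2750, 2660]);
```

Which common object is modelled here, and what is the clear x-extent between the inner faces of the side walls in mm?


A single room. The interior width is 3720 mm.

Four walls enclosing a rectangle with a door in the front wall — a room. Outside width 3990 minus two 135 mm walls gives 3720 mm.


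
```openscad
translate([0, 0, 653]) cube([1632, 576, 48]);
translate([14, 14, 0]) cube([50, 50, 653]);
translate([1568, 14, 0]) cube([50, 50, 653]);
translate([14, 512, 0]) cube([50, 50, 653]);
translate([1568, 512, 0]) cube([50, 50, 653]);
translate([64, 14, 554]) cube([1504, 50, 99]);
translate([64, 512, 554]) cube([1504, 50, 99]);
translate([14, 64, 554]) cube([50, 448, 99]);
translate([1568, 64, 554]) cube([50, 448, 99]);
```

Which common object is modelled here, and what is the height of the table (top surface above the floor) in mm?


A table. The table height is 701 mm.

A 1632×576×48 slab sits at z = 653 on four 50 mm square posts — a table. The top surface is at 653 + 48 = 701 mm.


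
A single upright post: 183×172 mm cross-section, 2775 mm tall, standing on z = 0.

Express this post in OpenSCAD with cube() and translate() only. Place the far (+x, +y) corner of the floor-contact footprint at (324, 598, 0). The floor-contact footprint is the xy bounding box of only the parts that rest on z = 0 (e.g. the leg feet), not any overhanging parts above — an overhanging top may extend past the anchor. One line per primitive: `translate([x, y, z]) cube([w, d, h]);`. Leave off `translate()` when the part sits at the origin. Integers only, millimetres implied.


translate([141, 426, 0]) cube([183, 172, 2775]);


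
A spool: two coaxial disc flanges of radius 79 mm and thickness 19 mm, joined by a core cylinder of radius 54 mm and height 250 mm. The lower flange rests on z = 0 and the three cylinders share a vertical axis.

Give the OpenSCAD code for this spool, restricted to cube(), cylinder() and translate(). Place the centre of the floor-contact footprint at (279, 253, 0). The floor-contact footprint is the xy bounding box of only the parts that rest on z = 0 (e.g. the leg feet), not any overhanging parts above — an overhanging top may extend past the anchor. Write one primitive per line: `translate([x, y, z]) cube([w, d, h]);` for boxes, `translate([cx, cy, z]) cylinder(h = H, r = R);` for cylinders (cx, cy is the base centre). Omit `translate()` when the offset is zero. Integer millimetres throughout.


translate([279, 253, 0]) cylinder(h = 19, r = 79);
translate([279, 253, 19]) cylinder(h = 250, r = 54);
translate([279, 253, 269]) cylinder(h = 19, r = 79);


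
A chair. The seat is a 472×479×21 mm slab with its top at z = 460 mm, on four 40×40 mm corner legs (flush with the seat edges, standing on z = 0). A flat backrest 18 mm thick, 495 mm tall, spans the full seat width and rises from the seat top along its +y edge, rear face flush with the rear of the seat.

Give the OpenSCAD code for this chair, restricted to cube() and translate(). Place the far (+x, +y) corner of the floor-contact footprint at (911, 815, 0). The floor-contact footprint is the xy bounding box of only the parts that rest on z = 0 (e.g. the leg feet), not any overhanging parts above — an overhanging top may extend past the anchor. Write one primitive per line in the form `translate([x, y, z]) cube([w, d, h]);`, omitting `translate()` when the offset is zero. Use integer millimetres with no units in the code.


translate([439, 336, 439]) cube([472, 479, 21]);
translate([439, 336, 0]) cube([40, 40, 439]);
translate([871, 336, 0]) cube([40, 40, 439]);
translate([439, 775, 0]) cube([40, 40, 439]);
translate([871, 775, 0]) cube([40, 40, 439]);
translate([439, 797, 460]) cube([472, 18, 495]);


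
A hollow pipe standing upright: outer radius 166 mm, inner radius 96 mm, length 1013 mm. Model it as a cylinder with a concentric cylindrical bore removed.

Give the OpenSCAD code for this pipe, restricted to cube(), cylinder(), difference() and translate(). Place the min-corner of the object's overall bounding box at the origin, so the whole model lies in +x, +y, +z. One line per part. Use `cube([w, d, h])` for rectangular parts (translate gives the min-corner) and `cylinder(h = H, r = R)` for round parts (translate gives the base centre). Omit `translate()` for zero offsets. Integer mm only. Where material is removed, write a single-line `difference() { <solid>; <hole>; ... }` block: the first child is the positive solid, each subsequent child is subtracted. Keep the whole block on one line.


difference() { translate([166, 166, 0]) cylinder(h = 1013, r = 166); translate([166, 166, 0]) cylinder(h = 1013, r = 96); }


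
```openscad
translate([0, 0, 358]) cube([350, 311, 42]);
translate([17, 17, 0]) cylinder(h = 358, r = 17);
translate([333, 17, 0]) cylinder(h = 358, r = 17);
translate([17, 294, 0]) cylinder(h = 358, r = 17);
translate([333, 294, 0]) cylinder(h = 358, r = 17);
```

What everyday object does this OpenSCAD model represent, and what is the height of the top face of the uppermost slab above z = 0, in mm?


A stool. The seat height is 400 mm.

A 350×311×42 slab at z = 358 on four corner cylinders — a stool. The seat top is 358 + 42 = 400 mm.


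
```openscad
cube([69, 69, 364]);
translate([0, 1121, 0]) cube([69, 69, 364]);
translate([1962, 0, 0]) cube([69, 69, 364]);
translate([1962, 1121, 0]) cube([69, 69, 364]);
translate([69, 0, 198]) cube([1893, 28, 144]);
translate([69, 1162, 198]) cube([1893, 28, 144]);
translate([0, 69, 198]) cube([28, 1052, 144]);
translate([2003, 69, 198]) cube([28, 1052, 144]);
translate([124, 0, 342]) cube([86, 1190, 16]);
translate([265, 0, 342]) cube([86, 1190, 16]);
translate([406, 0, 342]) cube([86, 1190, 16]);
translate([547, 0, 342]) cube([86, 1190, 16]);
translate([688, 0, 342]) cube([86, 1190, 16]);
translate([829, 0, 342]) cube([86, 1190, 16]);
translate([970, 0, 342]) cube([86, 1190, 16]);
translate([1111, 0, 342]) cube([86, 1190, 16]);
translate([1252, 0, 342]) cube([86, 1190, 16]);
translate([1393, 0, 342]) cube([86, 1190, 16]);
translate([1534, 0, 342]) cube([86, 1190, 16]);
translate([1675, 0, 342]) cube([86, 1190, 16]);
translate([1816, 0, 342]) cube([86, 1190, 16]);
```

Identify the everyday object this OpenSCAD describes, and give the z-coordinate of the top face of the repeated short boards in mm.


A bed frame. The slat-top height is 358 mm.

Four posts, four rails, and a row of slats — a bed frame. Slats sit on the rails at z = 198 + 144 = 342; with slat thickness 16, the top is 358 mm.


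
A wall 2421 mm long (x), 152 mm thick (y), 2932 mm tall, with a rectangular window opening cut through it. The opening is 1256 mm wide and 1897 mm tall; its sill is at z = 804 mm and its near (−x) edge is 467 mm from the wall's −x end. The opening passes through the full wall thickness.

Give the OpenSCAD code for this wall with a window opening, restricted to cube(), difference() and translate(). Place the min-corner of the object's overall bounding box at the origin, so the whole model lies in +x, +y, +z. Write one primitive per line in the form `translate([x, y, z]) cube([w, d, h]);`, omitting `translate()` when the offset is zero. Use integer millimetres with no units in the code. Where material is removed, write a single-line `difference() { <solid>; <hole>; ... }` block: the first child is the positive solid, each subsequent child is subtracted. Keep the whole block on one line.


difference() { cube([2421, 152, 2932]); translate([467, 0, 804]) cube([1256, 152, 1897]); }


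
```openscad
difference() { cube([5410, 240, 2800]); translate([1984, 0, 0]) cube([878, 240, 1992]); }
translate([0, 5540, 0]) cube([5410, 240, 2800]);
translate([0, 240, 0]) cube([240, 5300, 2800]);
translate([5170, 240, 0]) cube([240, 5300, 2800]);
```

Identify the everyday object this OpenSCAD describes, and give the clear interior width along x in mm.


A single room. The interior width is 4930 mm.

Four walls enclosing a rectangle with a door in the front wall — a room. Outside width 5410 minus two 240 mm walls gives 4930 mm.


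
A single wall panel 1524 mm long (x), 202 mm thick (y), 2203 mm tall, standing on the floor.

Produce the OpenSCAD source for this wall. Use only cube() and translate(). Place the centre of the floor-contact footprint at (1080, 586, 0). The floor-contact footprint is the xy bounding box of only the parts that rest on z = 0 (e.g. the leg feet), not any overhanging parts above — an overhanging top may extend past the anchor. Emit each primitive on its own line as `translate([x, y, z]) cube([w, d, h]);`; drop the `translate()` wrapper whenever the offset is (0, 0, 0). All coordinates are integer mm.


translate([318, 485, 0]) cube([1524, 202, 2203]);


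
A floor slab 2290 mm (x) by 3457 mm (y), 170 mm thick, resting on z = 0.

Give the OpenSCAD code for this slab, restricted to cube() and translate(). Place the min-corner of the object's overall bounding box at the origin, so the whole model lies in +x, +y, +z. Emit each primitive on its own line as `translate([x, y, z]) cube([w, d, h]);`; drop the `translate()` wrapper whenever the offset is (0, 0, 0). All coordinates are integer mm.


cube([2290, 3457, 170]);


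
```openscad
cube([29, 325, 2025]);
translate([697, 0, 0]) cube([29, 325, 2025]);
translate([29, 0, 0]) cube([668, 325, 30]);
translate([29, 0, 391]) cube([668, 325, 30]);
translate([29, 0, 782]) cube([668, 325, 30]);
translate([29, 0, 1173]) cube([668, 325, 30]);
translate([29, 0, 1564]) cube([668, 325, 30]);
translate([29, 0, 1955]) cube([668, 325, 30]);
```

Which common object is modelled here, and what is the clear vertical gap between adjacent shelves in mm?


A bookshelf. The clear shelf gap is 361 mm.

Two tall side panels with 6 horizontal boards between them — a bookshelf. The first two shelf undersides are at z = 0 and z = 391; with shelf thickness 30, the clear gap is 391 − 0 − 30 = 361 mm.


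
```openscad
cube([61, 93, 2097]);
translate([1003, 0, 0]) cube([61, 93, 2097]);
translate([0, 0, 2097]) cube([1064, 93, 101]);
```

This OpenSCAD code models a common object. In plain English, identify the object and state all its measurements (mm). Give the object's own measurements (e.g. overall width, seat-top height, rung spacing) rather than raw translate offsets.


A door frame. The clear opening is 942 mm wide and 2097 mm high. Two 61 mm wide jambs, 93 mm deep, stand either side of the opening from the floor to the top of the opening. A 101 mm thick head sits across the top of both jambs, spanning the full outside width of the frame.
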